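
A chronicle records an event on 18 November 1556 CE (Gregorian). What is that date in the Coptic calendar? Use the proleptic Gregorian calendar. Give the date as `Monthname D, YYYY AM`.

Hathor 12, 1273 AM

Julian Day Number of the source date = 2289699.
Converting JDN 2289699 to the Coptic calendar gives 12 Hathor 1273 AM.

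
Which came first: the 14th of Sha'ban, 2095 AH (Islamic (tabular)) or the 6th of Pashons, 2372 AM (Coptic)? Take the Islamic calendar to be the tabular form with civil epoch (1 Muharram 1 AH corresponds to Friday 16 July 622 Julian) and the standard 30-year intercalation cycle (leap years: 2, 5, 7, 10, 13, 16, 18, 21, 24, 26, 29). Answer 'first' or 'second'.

First date → JDN 2690704; second date → JDN 2691283.
JDN 2690704 < JDN 2691283, so the first date is earlier.

first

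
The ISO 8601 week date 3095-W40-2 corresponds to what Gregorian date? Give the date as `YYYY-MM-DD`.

3095-10-01

ISO week 1 of 3095 is the week containing the first Thursday of 3095.
Week 40, day 2 (Tuesday) lands on 3095-10-01.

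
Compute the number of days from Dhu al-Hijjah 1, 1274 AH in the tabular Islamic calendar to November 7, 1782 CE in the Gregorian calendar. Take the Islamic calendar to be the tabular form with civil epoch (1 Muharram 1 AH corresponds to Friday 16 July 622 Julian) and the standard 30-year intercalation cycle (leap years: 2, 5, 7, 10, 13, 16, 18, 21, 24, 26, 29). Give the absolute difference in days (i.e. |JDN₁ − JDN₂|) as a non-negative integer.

27641

JDN of the first date = 2399874.
JDN of the second date = 2372233.
|2372233 − 2399874| = 27641.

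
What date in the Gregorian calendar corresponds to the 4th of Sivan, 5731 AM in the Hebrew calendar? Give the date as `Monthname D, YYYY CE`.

May 28, 1971 CE

Both dates share Julian Day Number 2441100; in the Gregorian calendar that is 28 May 1971 CE.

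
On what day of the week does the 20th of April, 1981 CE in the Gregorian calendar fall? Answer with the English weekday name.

Monday

JDN 2444715 mod 7 = 0, and JDN 0 was a Monday, so this is a Monday.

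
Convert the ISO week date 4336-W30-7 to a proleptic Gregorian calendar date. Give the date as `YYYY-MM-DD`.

ISO week 1 of 4336 is the week containing the first Thursday of 4336.
Week 30, day 7 (Sunday) lands on 4336-07-26.

4336-07-26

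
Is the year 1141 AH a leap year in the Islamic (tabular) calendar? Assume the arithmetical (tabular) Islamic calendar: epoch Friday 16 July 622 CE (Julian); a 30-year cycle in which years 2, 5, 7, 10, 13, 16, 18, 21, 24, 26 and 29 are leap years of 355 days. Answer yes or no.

no

Year 1141 AH is year 1 of its 30-year cycle; leap positions are 2, 5, 7, 10, 13, 16, 18, 21, 24, 26, 29, so it is a common year (354 days).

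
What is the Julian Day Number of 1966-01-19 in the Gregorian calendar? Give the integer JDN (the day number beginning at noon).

JDN 2451545 is 1 January 2000 CE (Gregorian); the target day is −12400 days from there, so JDN = 2439145.

2439145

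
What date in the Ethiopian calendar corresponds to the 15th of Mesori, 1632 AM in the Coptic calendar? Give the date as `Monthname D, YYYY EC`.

Both dates share Julian Day Number 2421097; in the Ethiopian calendar that is 15 Nehase 1908 EC.

Nehase 15, 1908 EC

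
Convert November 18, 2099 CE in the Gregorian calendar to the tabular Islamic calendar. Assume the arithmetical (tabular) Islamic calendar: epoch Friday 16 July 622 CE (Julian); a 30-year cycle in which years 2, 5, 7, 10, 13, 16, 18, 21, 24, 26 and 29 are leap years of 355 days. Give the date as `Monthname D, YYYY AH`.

Ramadan 5, 1523 AH

Both dates share Julian Day Number 2488026; in the tabular Islamic calendar that is 5 Ramadan 1523 AH.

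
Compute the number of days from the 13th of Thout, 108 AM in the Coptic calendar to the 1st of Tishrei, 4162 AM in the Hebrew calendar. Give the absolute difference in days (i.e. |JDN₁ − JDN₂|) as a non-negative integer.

JDN of the first date = 1864124.
JDN of the second date = 1867790.
|1867790 − 1864124| = 3666.

3666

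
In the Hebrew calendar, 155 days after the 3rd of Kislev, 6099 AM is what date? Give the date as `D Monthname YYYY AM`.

The starting date is JDN 2575316; 2575316 + 155 = 2575471.
JDN 2575471 corresponds to 10 Nisan 6099 AM.

10 Nisan 6099 AM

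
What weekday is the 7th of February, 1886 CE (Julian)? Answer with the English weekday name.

Friday

Equivalently 19 February 1886 Gregorian, JDN 2409957.
Since JDN mod 7 = 4 (0 = Monday), the day is Friday.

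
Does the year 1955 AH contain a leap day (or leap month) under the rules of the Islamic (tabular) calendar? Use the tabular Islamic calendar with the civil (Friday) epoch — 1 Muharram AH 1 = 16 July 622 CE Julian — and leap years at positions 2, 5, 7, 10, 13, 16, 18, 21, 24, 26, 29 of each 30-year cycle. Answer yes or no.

Year 1955 AH is year 5 of its 30-year cycle; leap positions are 2, 5, 7, 10, 13, 16, 18, 21, 24, 26, 29, so it is a leap year (355 days).

yes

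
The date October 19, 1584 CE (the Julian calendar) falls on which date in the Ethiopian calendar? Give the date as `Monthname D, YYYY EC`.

Julian Day Number of the source date = 2299906.
Converting JDN 2299906 to the Ethiopian calendar gives 22 Tikimt 1577 EC.

Tikimt 22, 1577 EC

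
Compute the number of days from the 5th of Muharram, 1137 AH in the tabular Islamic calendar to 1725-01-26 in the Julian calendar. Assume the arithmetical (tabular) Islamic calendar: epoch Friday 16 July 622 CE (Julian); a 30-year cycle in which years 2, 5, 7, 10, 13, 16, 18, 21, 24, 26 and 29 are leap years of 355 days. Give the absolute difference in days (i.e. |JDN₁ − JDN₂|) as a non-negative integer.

First date → JDN 2351005; second date → JDN 2351140.
The interval is |2351005 − 2351140| = 135 days.

135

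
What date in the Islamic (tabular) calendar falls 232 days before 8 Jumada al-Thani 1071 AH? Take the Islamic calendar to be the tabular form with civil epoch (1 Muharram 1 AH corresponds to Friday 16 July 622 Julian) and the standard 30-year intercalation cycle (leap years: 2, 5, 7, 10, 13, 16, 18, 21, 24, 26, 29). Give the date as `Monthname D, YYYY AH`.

The starting date is JDN 2327767; 2327767 − 232 = 2327535.
JDN 2327535 corresponds to Shawwal 12, 1070 AH.

Shawwal 12, 1070 AH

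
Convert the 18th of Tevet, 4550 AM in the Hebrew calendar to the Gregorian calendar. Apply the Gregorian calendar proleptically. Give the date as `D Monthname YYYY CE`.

Both dates share Julian Day Number 2009614; in the Gregorian calendar that is 13 January 790 CE.

13 January 790 CE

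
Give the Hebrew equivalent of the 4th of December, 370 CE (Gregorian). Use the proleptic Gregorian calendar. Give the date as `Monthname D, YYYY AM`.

Julian Day Number of the source date = 1856537.
Converting JDN 1856537 to the Hebrew calendar gives 29 Kislev 4131 AM.

Kislev 29, 4131 AM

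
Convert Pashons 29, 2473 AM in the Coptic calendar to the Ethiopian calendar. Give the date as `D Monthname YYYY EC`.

Julian Day Number of the source date = 2728196.
Converting JDN 2728196 to the Ethiopian calendar gives 29 Ginbot 2749 EC.

29 Ginbot 2749 EC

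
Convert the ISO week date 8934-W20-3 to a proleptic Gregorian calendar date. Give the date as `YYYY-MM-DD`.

ISO week 1 of 8934 is the week containing the first Thursday of 8934.
Week 20, day 3 (Wednesday) lands on 8934-05-19.

8934-05-19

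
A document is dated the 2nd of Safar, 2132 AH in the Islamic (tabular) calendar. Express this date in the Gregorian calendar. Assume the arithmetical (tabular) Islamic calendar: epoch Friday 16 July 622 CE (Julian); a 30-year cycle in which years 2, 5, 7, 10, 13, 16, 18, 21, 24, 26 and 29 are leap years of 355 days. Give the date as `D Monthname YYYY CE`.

5 March 2690 CE

Julian Day Number of the source date = 2703626.
Converting JDN 2703626 to the Gregorian calendar gives 5 March 2690 CE.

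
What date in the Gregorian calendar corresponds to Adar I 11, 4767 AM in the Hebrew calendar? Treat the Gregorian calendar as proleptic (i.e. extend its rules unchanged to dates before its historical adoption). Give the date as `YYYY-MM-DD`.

1007-02-07

Julian Day Number of the source date = 2088896.
Converting JDN 2088896 to the Gregorian calendar gives 7 February 1007 CE.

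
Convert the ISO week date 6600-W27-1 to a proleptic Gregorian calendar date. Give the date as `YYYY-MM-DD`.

6600-06-30

ISO week 1 of 6600 is the week containing the first Thursday of 6600.
Week 27, day 1 (Monday) lands on 6600-06-30.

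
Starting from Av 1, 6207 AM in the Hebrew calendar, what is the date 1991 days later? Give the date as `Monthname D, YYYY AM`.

The starting date is JDN 2615004; 2615004 + 1991 = 2616995.
JDN 2616995 corresponds to Tevet 14, 6213 AM.

Tevet 14, 6213 AM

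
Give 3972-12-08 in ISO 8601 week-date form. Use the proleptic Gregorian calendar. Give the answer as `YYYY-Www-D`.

3972-W49-5

The weekday is Friday (ISO weekday 5).
That Friday belongs to ISO week 49 of ISO year 3972.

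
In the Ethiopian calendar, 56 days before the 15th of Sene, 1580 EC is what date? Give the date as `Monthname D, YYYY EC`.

JDN of the 15th of Sene, 1580 EC = 2301235.
2301235 − 56 = 2301179.
JDN 2301179 in the Ethiopian calendar is Miyazya 19, 1580 EC.

Miyazya 19, 1580 EC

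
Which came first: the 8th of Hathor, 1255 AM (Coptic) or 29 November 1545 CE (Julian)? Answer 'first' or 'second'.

Converting both to JDN: 2283120 vs 2285702; the smaller is the first.

first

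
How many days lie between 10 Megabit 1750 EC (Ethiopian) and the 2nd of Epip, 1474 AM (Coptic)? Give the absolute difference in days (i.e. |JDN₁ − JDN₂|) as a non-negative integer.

JDN of the first date = 2363232.
JDN of the second date = 2363344.
|2363344 − 2363232| = 112.

112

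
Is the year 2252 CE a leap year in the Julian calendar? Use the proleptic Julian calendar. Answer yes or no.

2252 mod 4 = 0, so it is a leap year in the Julian calendar.

yes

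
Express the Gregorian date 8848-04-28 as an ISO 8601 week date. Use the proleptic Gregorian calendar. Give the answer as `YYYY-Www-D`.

8848-W18-2

The weekday is Tuesday (ISO weekday 2).
That Tuesday belongs to ISO week 18 of ISO year 8848.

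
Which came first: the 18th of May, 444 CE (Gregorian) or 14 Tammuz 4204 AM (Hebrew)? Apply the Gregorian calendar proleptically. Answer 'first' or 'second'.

first

Converting both to JDN: 1883366 vs 1883397; the smaller is the first.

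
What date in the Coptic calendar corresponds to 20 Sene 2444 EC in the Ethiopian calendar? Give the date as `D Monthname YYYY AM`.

The source date corresponds to 30 June 2452 in the Gregorian calendar (JDN 2616816).
That day falls on 20 Paoni 2168 AM in the Coptic calendar.

20 Paoni 2168 AM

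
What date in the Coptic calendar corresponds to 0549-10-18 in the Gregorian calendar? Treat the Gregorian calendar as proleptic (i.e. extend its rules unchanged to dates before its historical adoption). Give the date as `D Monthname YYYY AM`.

Both dates share Julian Day Number 1921869; in the Coptic calendar that is 19 Paopi 266 AM.

19 Paopi 266 AM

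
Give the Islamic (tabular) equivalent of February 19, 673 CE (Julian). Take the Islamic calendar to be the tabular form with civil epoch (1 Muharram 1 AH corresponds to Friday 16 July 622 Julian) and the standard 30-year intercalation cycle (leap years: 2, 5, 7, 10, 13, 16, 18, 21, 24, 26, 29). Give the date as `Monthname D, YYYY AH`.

Safar 25, 53 AH

Julian Day Number of the source date = 1966921.
Converting JDN 1966921 to the tabular Islamic calendar gives 25 Safar 53 AH.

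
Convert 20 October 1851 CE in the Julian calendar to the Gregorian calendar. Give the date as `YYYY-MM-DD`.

The Julian–Gregorian offset here is 12 days (Julian trailing).
20 October 1851 Julian + 12 days → 1 November 1851 Gregorian.

1851-11-01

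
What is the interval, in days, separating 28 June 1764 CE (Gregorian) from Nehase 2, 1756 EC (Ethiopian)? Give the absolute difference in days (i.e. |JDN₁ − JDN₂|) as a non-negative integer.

First date → JDN 2365527; second date → JDN 2365566.
The interval is |2365527 − 2365566| = 39 days.

39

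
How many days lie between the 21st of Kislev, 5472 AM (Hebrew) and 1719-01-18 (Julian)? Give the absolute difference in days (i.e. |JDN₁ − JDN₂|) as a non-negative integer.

JDN of the first date = 2346325.
JDN of the second date = 2348940.
|2348940 − 2346325| = 2615.

2615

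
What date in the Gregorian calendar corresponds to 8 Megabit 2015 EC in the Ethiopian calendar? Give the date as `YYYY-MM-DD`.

Julian Day Number of the source date = 2460021.
Converting JDN 2460021 to the Gregorian calendar gives 17 March 2023 CE.

2023-03-17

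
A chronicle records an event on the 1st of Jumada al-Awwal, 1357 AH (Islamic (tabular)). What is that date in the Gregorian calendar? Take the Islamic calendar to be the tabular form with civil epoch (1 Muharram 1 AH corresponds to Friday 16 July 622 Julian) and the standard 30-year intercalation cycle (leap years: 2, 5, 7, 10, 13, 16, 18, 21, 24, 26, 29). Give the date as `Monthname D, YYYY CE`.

June 29, 1938 CE

Both dates share Julian Day Number 2429079; in the Gregorian calendar that is 29 June 1938 CE.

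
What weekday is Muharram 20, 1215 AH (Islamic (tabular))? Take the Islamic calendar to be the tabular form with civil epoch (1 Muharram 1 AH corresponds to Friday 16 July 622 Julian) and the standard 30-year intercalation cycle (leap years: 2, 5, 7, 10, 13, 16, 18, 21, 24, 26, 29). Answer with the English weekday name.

Friday

In the Gregorian calendar this is 13 June 1800 (JDN 2378660).
2378660 ≡ 4 (mod 7); counting from Monday = 0 gives Friday.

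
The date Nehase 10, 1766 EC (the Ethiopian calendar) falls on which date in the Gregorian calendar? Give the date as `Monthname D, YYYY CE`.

Julian Day Number of the source date = 2369226.
Converting JDN 2369226 to the Gregorian calendar gives 14 August 1774 CE.

August 14, 1774 CE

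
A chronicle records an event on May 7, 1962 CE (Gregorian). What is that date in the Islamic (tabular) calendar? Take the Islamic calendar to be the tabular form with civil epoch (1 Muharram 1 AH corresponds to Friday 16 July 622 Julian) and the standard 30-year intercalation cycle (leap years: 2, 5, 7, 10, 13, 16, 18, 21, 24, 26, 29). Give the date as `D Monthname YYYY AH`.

2 Dhu al-Hijjah 1381 AH

Both dates share Julian Day Number 2437792; in the tabular Islamic calendar that is 2 Dhu al-Hijjah 1381 AH.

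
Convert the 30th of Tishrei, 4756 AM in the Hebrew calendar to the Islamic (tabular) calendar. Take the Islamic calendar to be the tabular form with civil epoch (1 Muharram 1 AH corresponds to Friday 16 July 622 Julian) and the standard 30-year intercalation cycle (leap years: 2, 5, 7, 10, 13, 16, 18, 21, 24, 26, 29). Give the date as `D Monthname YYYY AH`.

28 Sha'ban 385 AH

The source date corresponds to 2 October 995 in the proleptic Gregorian calendar (JDN 2084751).
That day falls on 28 Sha'ban 385 AH in the tabular Islamic calendar.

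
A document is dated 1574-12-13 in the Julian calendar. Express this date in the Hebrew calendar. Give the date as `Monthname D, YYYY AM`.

Julian Day Number of the source date = 2296308.
Converting JDN 2296308 to the Hebrew calendar gives 30 Kislev 5335 AM.

Kislev 30, 5335 AM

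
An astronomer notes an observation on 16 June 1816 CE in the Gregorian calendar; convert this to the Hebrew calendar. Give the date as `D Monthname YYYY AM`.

Both dates share Julian Day Number 2384507; in the Hebrew calendar that is 20 Sivan 5576 AM.

20 Sivan 5576 AM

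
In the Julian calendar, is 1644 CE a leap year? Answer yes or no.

1644 mod 4 = 0, so it is a leap year in the Julian calendar.

yes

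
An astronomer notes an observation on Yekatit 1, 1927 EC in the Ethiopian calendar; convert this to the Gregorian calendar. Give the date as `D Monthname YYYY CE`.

8 February 1935 CE

Both dates share Julian Day Number 2427842; in the Gregorian calendar that is 8 February 1935 CE.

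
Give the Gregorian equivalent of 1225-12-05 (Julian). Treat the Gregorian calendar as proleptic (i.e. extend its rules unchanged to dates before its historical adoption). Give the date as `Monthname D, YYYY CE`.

December 12, 1225 CE

For dates in this range the Gregorian date is 7 days ahead of the Julian.
5 December 1225 Julian + 7 days → 12 December 1225 Gregorian.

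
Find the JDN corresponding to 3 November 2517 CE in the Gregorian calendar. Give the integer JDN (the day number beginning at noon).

2640682

JDN 2400001 is 17 November 1858 CE (Gregorian), MJD 0; the target day is +240681 days from there, so JDN = 2640682.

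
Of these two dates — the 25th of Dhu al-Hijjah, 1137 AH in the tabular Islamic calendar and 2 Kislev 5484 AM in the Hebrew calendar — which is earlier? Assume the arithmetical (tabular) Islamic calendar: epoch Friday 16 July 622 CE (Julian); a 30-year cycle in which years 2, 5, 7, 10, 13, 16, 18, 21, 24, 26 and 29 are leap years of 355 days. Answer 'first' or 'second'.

First date → JDN 2351350; second date → JDN 2350705.
JDN 2350705 < JDN 2351350, so the second date is earlier.

second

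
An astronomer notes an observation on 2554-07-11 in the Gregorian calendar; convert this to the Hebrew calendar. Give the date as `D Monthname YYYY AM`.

Both dates share Julian Day Number 2654081; in the Hebrew calendar that is 10 Tammuz 6314 AM.

10 Tammuz 6314 AM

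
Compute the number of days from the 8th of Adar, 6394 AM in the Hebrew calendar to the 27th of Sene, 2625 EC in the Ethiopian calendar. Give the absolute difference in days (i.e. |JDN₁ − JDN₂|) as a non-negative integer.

JDN of the first date = 2683167.
JDN of the second date = 2682933.
|2682933 − 2683167| = 234.

234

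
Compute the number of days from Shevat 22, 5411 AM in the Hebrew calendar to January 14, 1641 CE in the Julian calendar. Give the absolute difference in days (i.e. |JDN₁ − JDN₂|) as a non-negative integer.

First date → JDN 2324119; second date → JDN 2320447.
The interval is |2324119 − 2320447| = 3672 days.

3672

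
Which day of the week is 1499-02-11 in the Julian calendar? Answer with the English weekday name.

Monday

This is JDN 2268609 (20 February 1499 Gregorian).
JDN 2268609 mod 7 = 0, and JDN 0 was a Monday, so this is a Monday.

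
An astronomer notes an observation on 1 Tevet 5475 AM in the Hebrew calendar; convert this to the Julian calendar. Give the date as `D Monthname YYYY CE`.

The source date corresponds to 7 December 1714 in the Gregorian calendar (JDN 2347426).
That day falls on 26 November 1714 CE in the Julian calendar.

26 November 1714 CE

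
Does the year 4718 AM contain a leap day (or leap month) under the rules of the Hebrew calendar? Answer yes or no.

yes

Hebrew year 4718 is year 6 of its 19-year Metonic cycle; leap years are at positions 3, 6, 8, 11, 14, 17, 19, so it is a leap year (13 months).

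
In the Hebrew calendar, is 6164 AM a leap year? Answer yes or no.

Hebrew year 6164 is year 8 of its 19-year Metonic cycle; leap years are at positions 3, 6, 8, 11, 14, 17, 19, so it is a leap year (13 months).

yes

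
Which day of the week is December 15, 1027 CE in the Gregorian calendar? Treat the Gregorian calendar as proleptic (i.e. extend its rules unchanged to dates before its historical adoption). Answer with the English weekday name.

JDN 2096512 mod 7 = 5, and JDN 0 was a Monday, so this is a Saturday.

Saturday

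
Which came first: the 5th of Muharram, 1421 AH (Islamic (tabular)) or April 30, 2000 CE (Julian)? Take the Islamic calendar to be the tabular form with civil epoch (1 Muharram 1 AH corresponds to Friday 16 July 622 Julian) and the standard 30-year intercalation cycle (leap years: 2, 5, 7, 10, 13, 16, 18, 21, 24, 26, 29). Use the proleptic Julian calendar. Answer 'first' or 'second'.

Converting both to JDN: 2451645 vs 2451678; the smaller is the first.

first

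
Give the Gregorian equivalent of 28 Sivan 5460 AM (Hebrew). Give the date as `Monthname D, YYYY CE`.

Both dates share Julian Day Number 2342138; in the Gregorian calendar that is 15 June 1700 CE.

June 15, 1700 CE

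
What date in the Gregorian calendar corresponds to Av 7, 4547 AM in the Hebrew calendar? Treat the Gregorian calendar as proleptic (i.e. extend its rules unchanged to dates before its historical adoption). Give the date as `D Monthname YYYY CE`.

Julian Day Number of the source date = 2008716.
Converting JDN 2008716 to the Gregorian calendar gives 30 July 787 CE.

30 July 787 CE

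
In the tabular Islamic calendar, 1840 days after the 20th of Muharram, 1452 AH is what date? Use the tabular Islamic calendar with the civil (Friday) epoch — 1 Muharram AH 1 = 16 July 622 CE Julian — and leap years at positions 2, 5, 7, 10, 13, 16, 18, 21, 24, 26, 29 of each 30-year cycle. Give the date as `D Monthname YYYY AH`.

29 Rabi' al-Awwal 1457 AH

Counting 1840 days forward from JDN 2462645 reaches JDN 2464485, which is 29 Rabi' al-Awwal 1457 AH.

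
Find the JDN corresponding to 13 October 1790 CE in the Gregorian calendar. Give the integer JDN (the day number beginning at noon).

JDN 2299161 is 15 October 1582 CE (Gregorian); the target day is +75969 days from there, so JDN = 2375130.

2375130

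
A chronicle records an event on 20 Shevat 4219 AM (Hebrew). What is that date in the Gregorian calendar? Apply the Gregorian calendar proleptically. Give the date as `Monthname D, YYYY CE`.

Both dates share Julian Day Number 1888747; in the Gregorian calendar that is 10 February 459 CE.

February 10, 459 CE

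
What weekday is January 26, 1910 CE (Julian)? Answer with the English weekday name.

In the Gregorian calendar this is 8 February 1910 (JDN 2418711).
JDN 2418711 mod 7 = 1, and JDN 0 was a Monday, so this is a Tuesday.

Tuesday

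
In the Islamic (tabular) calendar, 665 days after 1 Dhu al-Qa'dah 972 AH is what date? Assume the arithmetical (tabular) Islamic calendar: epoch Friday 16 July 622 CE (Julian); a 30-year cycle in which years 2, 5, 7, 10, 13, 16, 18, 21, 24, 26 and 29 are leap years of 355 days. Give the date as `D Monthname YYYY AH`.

16 Ramadan 974 AH

The starting date is JDN 2292825; 2292825 + 665 = 2293490.
JDN 2293490 corresponds to 16 Ramadan 974 AH.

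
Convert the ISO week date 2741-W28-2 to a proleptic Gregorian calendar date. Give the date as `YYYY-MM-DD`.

ISO week 1 of 2741 is the week containing the first Thursday of 2741.
Week 28, day 2 (Tuesday) lands on 2741-07-08.

2741-07-08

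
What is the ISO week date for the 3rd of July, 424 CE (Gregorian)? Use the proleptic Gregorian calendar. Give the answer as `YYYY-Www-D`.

0424-W27-3

The weekday is Wednesday (ISO weekday 3).
That Wednesday belongs to ISO week 27 of ISO year 424.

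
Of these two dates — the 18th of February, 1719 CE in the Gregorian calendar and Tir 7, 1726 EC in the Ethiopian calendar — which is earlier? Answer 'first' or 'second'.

first

Converting both to JDN: 2348960 vs 2354403; the smaller is the first.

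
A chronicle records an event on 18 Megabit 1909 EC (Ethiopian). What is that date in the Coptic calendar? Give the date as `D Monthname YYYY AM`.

Julian Day Number of the source date = 2421315.
Converting JDN 2421315 to the Coptic calendar gives 18 Paremhat 1633 AM.

18 Paremhat 1633 AM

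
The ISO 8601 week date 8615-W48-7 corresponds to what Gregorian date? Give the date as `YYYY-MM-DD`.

8615-12-03

ISO week 1 of 8615 is the week containing the first Thursday of 8615.
Week 48, day 7 (Sunday) lands on 8615-12-03.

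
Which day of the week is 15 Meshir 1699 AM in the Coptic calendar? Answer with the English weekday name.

This is JDN 2445388 (22 February 1983 Gregorian).
JDN 2445388 mod 7 = 1, and JDN 0 was a Monday, so this is a Tuesday.

Tuesday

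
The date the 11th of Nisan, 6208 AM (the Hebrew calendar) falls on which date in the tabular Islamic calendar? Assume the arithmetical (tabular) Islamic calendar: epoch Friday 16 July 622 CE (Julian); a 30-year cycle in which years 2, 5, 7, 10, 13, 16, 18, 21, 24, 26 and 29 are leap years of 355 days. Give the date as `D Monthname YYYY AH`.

10 Shawwal 1882 AH

Julian Day Number of the source date = 2615279.
Converting JDN 2615279 to the tabular Islamic calendar gives 10 Shawwal 1882 AH.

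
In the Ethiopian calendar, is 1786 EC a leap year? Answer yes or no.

1786 mod 4 = 2; in the Ethiopian calendar a year is leap when year mod 4 = 3, so it is a common year.

no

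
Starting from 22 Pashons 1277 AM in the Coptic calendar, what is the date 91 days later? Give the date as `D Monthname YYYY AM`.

23 Mesori 1277 AM

The starting date is JDN 2291350; 2291350 + 91 = 2291441.
JDN 2291441 corresponds to 23 Mesori 1277 AM.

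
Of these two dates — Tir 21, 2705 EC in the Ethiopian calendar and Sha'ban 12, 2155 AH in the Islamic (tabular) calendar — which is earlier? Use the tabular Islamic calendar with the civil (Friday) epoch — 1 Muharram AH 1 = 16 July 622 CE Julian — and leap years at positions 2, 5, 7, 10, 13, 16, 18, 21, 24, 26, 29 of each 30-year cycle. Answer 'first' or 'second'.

second

The two dates have Julian Day Numbers 2711997 and 2711964 respectively.
Since 2711964 < 2711997, the second date comes first.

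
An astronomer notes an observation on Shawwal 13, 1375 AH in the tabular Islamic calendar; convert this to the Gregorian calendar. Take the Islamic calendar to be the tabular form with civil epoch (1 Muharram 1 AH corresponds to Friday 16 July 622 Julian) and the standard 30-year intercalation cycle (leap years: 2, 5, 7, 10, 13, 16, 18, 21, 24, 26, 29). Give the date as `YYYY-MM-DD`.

Julian Day Number of the source date = 2435618.
Converting JDN 2435618 to the Gregorian calendar gives 24 May 1956 CE.

1956-05-24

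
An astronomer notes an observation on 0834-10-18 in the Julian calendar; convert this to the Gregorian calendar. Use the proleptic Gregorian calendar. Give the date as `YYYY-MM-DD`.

0834-10-22

For dates in this range the Gregorian date is 4 days ahead of the Julian.
18 October 834 Julian + 4 days → 22 October 834 Gregorian.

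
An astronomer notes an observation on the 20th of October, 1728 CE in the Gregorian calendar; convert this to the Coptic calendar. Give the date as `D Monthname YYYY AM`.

12 Paopi 1445 AM

Julian Day Number of the source date = 2352492.
Converting JDN 2352492 to the Coptic calendar gives 12 Paopi 1445 AM.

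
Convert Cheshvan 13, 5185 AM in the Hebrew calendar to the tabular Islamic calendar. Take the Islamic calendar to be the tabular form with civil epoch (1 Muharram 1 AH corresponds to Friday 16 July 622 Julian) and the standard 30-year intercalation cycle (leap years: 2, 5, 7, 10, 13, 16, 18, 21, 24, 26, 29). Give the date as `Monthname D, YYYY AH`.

Both dates share Julian Day Number 2241454; in the tabular Islamic calendar that is 13 Dhu al-Qa'dah 827 AH.

Dhu al-Qa'dah 13, 827 AH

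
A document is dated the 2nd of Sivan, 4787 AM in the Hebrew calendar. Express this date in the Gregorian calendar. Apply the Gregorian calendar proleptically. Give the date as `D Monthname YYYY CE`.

16 May 1027 CE

Julian Day Number of the source date = 2096299.
Converting JDN 2096299 to the Gregorian calendar gives 16 May 1027 CE.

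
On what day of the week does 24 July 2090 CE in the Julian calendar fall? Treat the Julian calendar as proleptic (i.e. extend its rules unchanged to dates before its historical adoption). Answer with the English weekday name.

Equivalently 6 August 2090 Gregorian, JDN 2484635.
Since JDN mod 7 = 6 (0 = Monday), the day is Sunday.

Sunday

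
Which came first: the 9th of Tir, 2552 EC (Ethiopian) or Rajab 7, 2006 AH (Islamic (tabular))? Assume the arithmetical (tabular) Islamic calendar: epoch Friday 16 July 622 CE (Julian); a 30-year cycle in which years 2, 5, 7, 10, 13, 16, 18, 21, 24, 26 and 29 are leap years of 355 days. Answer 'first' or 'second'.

The two dates have Julian Day Numbers 2656102 and 2659128 respectively.
Since 2656102 < 2659128, the first date comes first.

first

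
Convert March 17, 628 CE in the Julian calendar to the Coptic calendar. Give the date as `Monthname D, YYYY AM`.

Both dates share Julian Day Number 1950511; in the Coptic calendar that is 21 Paremhat 344 AM.

Paremhat 21, 344 AM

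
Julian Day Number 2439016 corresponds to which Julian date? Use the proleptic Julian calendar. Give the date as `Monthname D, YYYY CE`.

JDN 2439016 is 12 September 1965 in the Gregorian calendar.
In the Julian calendar that day is August 30, 1965 CE.

August 30, 1965 CE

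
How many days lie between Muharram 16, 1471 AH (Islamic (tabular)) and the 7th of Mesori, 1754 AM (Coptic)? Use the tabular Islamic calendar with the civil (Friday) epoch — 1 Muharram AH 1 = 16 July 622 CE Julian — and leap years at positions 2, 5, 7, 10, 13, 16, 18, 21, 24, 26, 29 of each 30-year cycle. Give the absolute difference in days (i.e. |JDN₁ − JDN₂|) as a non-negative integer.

3725

First date → JDN 2469374; second date → JDN 2465649.
The interval is |2469374 − 2465649| = 3725 days.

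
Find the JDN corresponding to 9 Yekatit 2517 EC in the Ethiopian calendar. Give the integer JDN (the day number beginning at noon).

2643348

In the Gregorian calendar the same day is 20 February 2525.
JDN 2451545 is 1 January 2000 CE (Gregorian); the target day is +191803 days from there, so JDN = 2643348.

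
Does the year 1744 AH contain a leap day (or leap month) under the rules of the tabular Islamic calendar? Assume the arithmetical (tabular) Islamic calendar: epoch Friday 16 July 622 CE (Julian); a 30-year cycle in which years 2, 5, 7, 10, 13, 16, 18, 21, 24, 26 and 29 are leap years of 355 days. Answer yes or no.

Year 1744 AH is year 4 of its 30-year cycle; leap positions are 2, 5, 7, 10, 13, 16, 18, 21, 24, 26, 29, so it is a common year (354 days).

no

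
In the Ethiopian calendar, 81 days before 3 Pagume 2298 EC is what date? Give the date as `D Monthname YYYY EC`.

JDN of 3 Pagume 2298 EC = 2563562.
2563562 − 81 = 2563481.
JDN 2563481 in the Ethiopian calendar is 12 Sene 2298 EC.

12 Sene 2298 EC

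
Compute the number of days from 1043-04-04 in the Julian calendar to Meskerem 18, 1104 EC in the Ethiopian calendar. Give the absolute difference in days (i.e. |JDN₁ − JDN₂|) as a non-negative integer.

25002

First date → JDN 2102107; second date → JDN 2127109.
The interval is |2102107 − 2127109| = 25002 days.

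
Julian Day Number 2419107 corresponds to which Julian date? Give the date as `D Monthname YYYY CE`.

26 February 1911 CE

The Gregorian equivalent of JDN 2419107 is 11 March 1911.
In the Julian calendar that day is 26 February 1911 CE.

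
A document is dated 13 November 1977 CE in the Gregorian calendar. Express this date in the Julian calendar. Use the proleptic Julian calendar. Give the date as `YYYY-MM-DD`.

For dates in this range the Gregorian date is 13 days ahead of the Julian.
13 November 1977 Gregorian − 13 days → 31 October 1977 Julian.

1977-10-31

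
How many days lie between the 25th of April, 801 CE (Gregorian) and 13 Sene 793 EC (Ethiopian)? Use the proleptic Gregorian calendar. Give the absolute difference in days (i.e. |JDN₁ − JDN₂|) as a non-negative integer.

47

First date → JDN 2013734; second date → JDN 2013781.
The interval is |2013734 − 2013781| = 47 days.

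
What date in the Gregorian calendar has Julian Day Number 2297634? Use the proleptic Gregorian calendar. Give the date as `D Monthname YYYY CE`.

10 August 1578 CE

Counting from JDN 2299161 = 15 Oct 1582 gives an offset of -1527 days.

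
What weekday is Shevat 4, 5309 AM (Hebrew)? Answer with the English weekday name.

Thursday

Equivalently 13 January 1549 Gregorian, JDN 2286833.
JDN 2286833 mod 7 = 3, and JDN 0 was a Monday, so this is a Thursday.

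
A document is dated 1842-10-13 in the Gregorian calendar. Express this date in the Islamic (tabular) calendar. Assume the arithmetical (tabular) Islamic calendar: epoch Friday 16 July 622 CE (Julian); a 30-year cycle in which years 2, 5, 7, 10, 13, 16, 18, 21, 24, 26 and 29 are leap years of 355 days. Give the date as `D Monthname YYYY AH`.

Julian Day Number of the source date = 2394122.
Converting JDN 2394122 to the tabular Islamic calendar gives 8 Ramadan 1258 AH.

8 Ramadan 1258 AH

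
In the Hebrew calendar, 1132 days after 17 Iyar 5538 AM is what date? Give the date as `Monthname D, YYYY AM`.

The starting date is JDN 2370595; 2370595 + 1132 = 2371727.
JDN 2371727 corresponds to Sivan 26, 5541 AM.

Sivan 26, 5541 AM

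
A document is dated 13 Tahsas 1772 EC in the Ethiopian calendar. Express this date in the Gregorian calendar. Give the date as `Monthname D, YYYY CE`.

Both dates share Julian Day Number 2371181; in the Gregorian calendar that is 21 December 1779 CE.

December 21, 1779 CE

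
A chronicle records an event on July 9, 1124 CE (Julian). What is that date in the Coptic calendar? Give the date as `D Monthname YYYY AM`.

15 Epip 840 AM

The source date corresponds to 16 July 1124 in the proleptic Gregorian calendar (JDN 2131789).
That day falls on 15 Epip 840 AM in the Coptic calendar.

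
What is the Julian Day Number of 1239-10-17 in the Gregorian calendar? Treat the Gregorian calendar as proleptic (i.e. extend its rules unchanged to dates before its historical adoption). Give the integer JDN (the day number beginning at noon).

JDN 2400001 is 17 November 1858 CE (Gregorian), MJD 0; the target day is −226116 days from there, so JDN = 2173885.

2173885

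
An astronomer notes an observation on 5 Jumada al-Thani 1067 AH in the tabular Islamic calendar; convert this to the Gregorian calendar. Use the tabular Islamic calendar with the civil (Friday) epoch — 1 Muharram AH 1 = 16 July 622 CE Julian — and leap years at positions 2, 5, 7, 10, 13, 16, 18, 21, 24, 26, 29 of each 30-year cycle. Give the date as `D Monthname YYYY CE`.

Both dates share Julian Day Number 2326347; in the Gregorian calendar that is 21 March 1657 CE.

21 March 1657 CE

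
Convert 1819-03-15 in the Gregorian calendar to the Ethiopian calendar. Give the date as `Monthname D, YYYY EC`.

Megabit 7, 1811 EC

Both dates share Julian Day Number 2385509; in the Ethiopian calendar that is 7 Megabit 1811 EC.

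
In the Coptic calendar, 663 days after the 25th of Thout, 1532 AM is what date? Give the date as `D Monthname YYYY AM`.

Counting 663 days forward from JDN 2384252 reaches JDN 2384915, which is 23 Epip 1533 AM.

23 Epip 1533 AM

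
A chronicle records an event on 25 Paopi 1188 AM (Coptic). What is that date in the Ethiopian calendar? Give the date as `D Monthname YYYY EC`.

Both dates share Julian Day Number 2258636; in the Ethiopian calendar that is 25 Tikimt 1464 EC.

25 Tikimt 1464 EC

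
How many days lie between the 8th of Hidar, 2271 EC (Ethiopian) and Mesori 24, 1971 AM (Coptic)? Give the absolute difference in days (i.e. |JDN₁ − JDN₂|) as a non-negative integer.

First date → JDN 2553405; second date → JDN 2544925.
The interval is |2553405 − 2544925| = 8480 days.

8480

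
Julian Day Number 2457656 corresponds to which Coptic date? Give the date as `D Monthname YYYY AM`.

14 Thout 1733 AM

JDN 2457656 is 24 September 2016 in the Gregorian calendar.
In the Coptic calendar that day is 14 Thout 1733 AM.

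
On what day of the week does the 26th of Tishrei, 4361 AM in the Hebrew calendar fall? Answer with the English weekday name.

Monday

Equivalently 13 October 600 Gregorian, JDN 1940491.
Since JDN mod 7 = 0 (0 = Monday), the day is Monday.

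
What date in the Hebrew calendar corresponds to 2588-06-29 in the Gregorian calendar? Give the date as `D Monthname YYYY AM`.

13 Tammuz 6348 AM

Both dates share Julian Day Number 2666488; in the Hebrew calendar that is 13 Tammuz 6348 AM.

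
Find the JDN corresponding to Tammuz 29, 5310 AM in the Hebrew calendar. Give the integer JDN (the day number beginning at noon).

In the proleptic Gregorian calendar the same day is 23 July 1550.
JDN 2451545 is 1 January 2000 CE (Gregorian); the target day is −164156 days from there, so JDN = 2287389.

2287389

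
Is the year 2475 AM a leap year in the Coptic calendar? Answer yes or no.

2475 mod 4 = 3; in the Coptic calendar a year is leap when year mod 4 = 3, so it is a leap year.

yes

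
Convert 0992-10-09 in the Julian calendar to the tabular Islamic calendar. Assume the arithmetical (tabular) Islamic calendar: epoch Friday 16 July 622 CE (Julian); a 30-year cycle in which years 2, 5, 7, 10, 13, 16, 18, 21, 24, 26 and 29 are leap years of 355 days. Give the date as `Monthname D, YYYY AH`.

Sha'ban 8, 382 AH

The source date corresponds to 14 October 992 in the proleptic Gregorian calendar (JDN 2083668).
That day falls on 8 Sha'ban 382 AH in the tabular Islamic calendar.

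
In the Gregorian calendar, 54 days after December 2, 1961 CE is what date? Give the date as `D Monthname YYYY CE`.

JDN of December 2, 1961 CE = 2437636.
2437636 + 54 = 2437690.
JDN 2437690 in the Gregorian calendar is 25 January 1962 CE.

25 January 1962 CE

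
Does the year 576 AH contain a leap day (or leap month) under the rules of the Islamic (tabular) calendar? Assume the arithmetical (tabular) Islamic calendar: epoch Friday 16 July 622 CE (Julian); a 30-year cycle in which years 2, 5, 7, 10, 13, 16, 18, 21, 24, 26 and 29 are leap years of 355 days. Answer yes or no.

Year 576 AH is year 6 of its 30-year cycle; leap positions are 2, 5, 7, 10, 13, 16, 18, 21, 24, 26, 29, so it is a common year (354 days).

no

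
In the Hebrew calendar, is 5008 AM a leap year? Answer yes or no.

yes

Hebrew year 5008 is year 11 of its 19-year Metonic cycle; leap years are at positions 3, 6, 8, 11, 14, 17, 19, so it is a leap year (13 months).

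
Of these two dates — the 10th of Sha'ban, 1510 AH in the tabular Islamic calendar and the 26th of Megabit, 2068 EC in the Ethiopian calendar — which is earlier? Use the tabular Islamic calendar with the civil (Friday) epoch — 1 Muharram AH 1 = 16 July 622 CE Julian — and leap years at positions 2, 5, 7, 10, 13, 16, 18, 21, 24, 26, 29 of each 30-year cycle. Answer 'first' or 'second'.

The two dates have Julian Day Numbers 2483395 and 2479398 respectively.
Since 2479398 < 2483395, the second date comes first.

second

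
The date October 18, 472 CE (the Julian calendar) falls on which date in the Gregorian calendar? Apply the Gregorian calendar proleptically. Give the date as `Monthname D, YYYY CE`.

For dates in this range the Gregorian date is 1 day ahead of the Julian.
18 October 472 Julian + 1 day → 19 October 472 Gregorian.

October 19, 472 CE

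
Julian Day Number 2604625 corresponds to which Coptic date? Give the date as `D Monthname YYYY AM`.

The Gregorian equivalent of JDN 2604625 is 13 February 2419.
In the Coptic calendar that day is 3 Meshir 2135 AM.

3 Meshir 2135 AM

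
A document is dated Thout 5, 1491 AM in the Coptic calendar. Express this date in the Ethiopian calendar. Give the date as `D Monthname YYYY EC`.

Julian Day Number of the source date = 2369256.
Converting JDN 2369256 to the Ethiopian calendar gives 5 Meskerem 1767 EC.

5 Meskerem 1767 EC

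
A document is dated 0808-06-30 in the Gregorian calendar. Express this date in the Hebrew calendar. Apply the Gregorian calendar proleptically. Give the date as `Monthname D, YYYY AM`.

Sivan 28, 4568 AM

Julian Day Number of the source date = 2016357.
Converting JDN 2016357 to the Hebrew calendar gives 28 Sivan 4568 AM.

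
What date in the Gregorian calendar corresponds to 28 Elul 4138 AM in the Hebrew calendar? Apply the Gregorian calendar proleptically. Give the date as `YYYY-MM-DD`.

Julian Day Number of the source date = 1859373.
Converting JDN 1859373 to the Gregorian calendar gives 9 September 378 CE.

0378-09-09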